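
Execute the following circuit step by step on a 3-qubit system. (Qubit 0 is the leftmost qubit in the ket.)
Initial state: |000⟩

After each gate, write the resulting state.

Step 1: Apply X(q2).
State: |001⟩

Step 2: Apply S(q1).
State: |001⟩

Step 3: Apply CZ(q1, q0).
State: |001⟩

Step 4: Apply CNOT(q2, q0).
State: |101⟩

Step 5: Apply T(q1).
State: |101⟩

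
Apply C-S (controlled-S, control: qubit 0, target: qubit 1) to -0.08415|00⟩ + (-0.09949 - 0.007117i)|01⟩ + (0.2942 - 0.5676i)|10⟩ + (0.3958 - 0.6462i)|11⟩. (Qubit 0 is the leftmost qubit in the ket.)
-0.08415|00⟩ + (-0.09949 - 0.007117i)|01⟩ + (0.2942 - 0.5676i)|10⟩ + (0.6462 + 0.3958i)|11⟩

C-S leaves the control-|0⟩ kets |00⟩, |01⟩ unchanged and applies S to qubit 1 on the control-|1⟩ pair (|10⟩, |11⟩).
S = [[1, 0], [0, i]].
With a = amp(|10⟩) = (0.2942 - 0.5676i) and b = amp(|11⟩) = (0.3958 - 0.6462i):
new amp(|10⟩) = (1)·a = (0.2942 - 0.5676i)
new amp(|11⟩) = (i)·b = (0.6462 + 0.3958i)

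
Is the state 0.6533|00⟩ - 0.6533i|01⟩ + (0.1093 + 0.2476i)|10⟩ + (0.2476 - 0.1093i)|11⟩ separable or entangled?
Separable

Writing the state as a|00⟩ + b|01⟩ + c|10⟩ + d|11⟩, it is a product state iff ad − bc = 0.
Here (a, b, c, d) = (0.6533, -0.6533i, (0.1093 + 0.2476i), (0.2476 - 0.1093i)): ad − bc = (0.6533)(0.2476 - 0.1093i) − (-0.6533i)(0.1093 + 0.2476i) = 0, so the state is separable.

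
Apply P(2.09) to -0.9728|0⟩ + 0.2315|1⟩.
-0.9728|0⟩ + (-0.1149 + 0.201i)|1⟩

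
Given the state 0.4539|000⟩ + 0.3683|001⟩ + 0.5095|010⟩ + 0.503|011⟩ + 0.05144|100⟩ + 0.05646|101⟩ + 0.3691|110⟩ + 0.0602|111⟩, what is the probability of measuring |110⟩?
0.1362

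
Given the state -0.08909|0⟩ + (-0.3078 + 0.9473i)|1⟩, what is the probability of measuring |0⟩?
0.007937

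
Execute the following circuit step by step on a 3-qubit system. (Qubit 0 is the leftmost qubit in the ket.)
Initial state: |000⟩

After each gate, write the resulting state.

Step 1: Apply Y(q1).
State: i|010⟩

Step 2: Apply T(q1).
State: (-1/√2 + (1/√2)i)|010⟩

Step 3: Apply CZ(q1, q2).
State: (-1/√2 + (1/√2)i)|010⟩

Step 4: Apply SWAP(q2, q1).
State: (-1/√2 + (1/√2)i)|001⟩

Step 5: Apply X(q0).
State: (-1/√2 + (1/√2)i)|101⟩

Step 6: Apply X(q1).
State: (-1/√2 + (1/√2)i)|111⟩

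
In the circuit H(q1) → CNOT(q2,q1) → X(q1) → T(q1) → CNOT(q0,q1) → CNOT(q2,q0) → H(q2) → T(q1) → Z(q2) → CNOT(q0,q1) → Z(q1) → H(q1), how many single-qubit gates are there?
8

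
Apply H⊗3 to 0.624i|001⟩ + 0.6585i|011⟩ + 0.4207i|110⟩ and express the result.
0.6022i|000⟩ - 0.3047i|001⟩ - 0.1609i|010⟩ - 0.1365i|011⟩ + 0.3047i|100⟩ - 0.6022i|101⟩ + 0.1365i|110⟩ + 0.1609i|111⟩

H⊗3 gives amp(|y⟩) = (1/2√2) Σ_x (−1)^(x·y) amp(|x⟩), where x·y is the number of positions in which both x and y have a 1.
|000⟩: (0.624i + 0.6585i + 0.4207i)/(2√2) = 0.6022i
|001⟩: (-0.624i - 0.6585i + 0.4207i)/(2√2) = -0.3047i
|010⟩: (0.624i - 0.6585i - 0.4207i)/(2√2) = -0.1609i
|011⟩: (-0.624i + 0.6585i - 0.4207i)/(2√2) = -0.1365i
|100⟩: (0.624i + 0.6585i - 0.4207i)/(2√2) = 0.3047i
|101⟩: (-0.624i - 0.6585i - 0.4207i)/(2√2) = -0.6022i
|110⟩: (0.624i - 0.6585i + 0.4207i)/(2√2) = 0.1365i
|111⟩: (-0.624i + 0.6585i + 0.4207i)/(2√2) = 0.1609i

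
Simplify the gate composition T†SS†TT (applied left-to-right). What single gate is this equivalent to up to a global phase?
T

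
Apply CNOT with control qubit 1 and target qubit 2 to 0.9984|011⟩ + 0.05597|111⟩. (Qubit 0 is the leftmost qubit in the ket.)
0.9984|010⟩ + 0.05597|110⟩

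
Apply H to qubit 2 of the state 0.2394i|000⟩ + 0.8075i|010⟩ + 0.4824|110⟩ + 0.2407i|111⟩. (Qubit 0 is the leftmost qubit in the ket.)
0.1693i|000⟩ + 0.1693i|001⟩ + 0.571i|010⟩ + 0.571i|011⟩ + (0.3411 + 0.1702i)|110⟩ + (0.3411 - 0.1702i)|111⟩

H on qubit 2 mixes each pair of kets that differ only in qubit 2: amplitudes (a, b) of (|…0…⟩, |…1…⟩) become ((a + b)/√2, (a − b)/√2). Kets absent from the input have amplitude 0.
(|000⟩, |001⟩): (a, b) = (0.2394i, 0) → (0.1693i, 0.1693i)
(|010⟩, |011⟩): (a, b) = (0.8075i, 0) → (0.571i, 0.571i)
(|110⟩, |111⟩): (a, b) = (0.4824, 0.2407i) → ((0.3411 + 0.1702i), (0.3411 - 0.1702i))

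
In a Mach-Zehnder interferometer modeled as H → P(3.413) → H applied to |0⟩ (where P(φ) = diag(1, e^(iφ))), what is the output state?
(0.0183 - 0.134i)|0⟩ + (0.9817 + 0.134i)|1⟩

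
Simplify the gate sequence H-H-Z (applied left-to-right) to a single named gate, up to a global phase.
Z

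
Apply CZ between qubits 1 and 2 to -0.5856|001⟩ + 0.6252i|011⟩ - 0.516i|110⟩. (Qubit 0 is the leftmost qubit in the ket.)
-0.5856|001⟩ - 0.6252i|011⟩ - 0.516i|110⟩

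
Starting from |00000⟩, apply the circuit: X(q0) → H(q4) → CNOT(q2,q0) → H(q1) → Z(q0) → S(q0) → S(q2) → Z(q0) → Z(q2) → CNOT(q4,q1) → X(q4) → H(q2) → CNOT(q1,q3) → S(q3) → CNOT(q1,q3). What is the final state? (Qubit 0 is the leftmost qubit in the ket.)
(1/√8)i|10000⟩ + (1/√8)i|10001⟩ + (1/√8)i|10100⟩ + (1/√8)i|10101⟩ - 1/√8|11000⟩ - 1/√8|11001⟩ - 1/√8|11100⟩ - 1/√8|11101⟩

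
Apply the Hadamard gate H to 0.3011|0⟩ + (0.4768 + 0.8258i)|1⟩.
(0.5501 + 0.5839i)|0⟩ + (-0.1242 - 0.5839i)|1⟩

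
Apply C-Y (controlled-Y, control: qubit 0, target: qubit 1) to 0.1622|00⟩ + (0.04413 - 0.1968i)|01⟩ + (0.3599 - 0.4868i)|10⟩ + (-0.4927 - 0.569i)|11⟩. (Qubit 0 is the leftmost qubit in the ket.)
0.1622|00⟩ + (0.04413 - 0.1968i)|01⟩ + (-0.569 + 0.4927i)|10⟩ + (0.4868 + 0.3599i)|11⟩

C-Y leaves the control-|0⟩ kets |00⟩, |01⟩ unchanged and applies Y to qubit 1 on the control-|1⟩ pair (|10⟩, |11⟩).
Y = [[0, -i], [i, 0]].
With a = amp(|10⟩) = (0.3599 - 0.4868i) and b = amp(|11⟩) = (-0.4927 - 0.569i):
new amp(|10⟩) = (-i)·b = (-0.569 + 0.4927i)
new amp(|11⟩) = (i)·a = (0.4868 + 0.3599i)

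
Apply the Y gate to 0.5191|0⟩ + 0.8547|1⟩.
-0.8547i|0⟩ + 0.5191i|1⟩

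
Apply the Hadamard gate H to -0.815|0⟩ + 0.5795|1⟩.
-0.1665|0⟩ - 0.9861|1⟩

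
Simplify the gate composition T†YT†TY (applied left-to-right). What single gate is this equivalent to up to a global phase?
T†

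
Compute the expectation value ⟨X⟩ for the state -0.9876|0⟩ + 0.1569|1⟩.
-0.3099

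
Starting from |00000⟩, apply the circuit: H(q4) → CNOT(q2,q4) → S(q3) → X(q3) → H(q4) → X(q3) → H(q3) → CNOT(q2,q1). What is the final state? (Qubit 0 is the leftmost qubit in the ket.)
1/√2|00000⟩ + 1/√2|00010⟩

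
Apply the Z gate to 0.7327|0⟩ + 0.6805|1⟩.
0.7327|0⟩ - 0.6805|1⟩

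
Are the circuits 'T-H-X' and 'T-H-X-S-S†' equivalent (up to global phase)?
Yes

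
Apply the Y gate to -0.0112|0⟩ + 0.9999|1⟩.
-0.9999i|0⟩ - 0.0112i|1⟩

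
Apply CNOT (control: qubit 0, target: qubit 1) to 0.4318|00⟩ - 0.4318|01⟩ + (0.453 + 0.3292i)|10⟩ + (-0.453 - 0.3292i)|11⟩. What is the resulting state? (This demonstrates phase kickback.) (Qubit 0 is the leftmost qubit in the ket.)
0.4318|00⟩ - 0.4318|01⟩ + (-0.453 - 0.3292i)|10⟩ + (0.453 + 0.3292i)|11⟩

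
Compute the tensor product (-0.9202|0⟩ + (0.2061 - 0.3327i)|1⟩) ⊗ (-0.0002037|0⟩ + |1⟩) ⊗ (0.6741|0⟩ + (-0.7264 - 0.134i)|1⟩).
0.0001264|000⟩ + (-0.0001362 - 0.00002512i)|001⟩ - 0.6203|010⟩ + (0.6684 + 0.1233i)|011⟩ + (-0.0000283 + 0.00004568i)|100⟩ + (0.00003958 - 0.0000436i)|101⟩ + (0.1389 - 0.2243i)|110⟩ + (-0.1943 + 0.2141i)|111⟩

amp(|b₁b₂…⟩) = product of the factor amplitudes for bits b₁, b₂, …; only kets whose every factor amplitude is nonzero survive.
|000⟩: (-0.9202)(-0.0002037)(0.6741) = 0.0001264
|001⟩: (-0.9202)(-0.0002037)(-0.7264 - 0.134i) = (-0.0001362 - 0.00002512i)
|010⟩: (-0.9202)(1)(0.6741) = -0.6203
|011⟩: (-0.9202)(1)(-0.7264 - 0.134i) = (0.6684 + 0.1233i)
|100⟩: (0.2061 - 0.3327i)(-0.0002037)(0.6741) = (-0.0000283 + 0.00004568i)
|101⟩: (0.2061 - 0.3327i)(-0.0002037)(-0.7264 - 0.134i) = (0.00003958 - 0.0000436i)
|110⟩: (0.2061 - 0.3327i)(1)(0.6741) = (0.1389 - 0.2243i)
|111⟩: (0.2061 - 0.3327i)(1)(-0.7264 - 0.134i) = (-0.1943 + 0.2141i)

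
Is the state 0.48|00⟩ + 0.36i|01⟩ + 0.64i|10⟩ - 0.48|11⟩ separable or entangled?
Separable

Writing the state as a|00⟩ + b|01⟩ + c|10⟩ + d|11⟩, it is a product state iff ad − bc = 0.
Here (a, b, c, d) = (0.48, 0.36i, 0.64i, -0.48): ad − bc = (0.48)(-0.48) − (0.36i)(0.64i) = 0, so the state is separable.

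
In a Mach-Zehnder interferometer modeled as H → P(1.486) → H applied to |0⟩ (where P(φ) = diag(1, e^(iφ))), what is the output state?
(0.5423 + 0.4982i)|0⟩ + (0.4577 - 0.4982i)|1⟩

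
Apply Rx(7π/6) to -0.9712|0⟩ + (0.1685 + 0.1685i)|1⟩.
(0.4141 - 0.1628i)|0⟩ + (-0.04361 + 0.8945i)|1⟩

Rx(7π/6) = [[cos(θ/2), −i·sin(θ/2)], [−i·sin(θ/2), cos(θ/2)]]; θ = 7π/6, cos(θ/2) ≈ -0.258819, sin(θ/2) ≈ 0.965926.
With a = amp(|0⟩) = -0.9712 and b = amp(|1⟩) = (0.1685 + 0.1685i):
new amp(|0⟩) = (-0.258819)·a + (-0.965926i)·b = (0.4141 - 0.1628i)
new amp(|1⟩) = (-0.965926i)·a + (-0.258819)·b = (-0.04361 + 0.8945i)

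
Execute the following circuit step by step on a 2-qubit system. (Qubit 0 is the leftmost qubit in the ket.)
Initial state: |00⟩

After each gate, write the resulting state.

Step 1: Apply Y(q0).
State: i|10⟩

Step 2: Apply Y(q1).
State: -|11⟩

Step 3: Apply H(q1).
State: -1/√2|10⟩ + 1/√2|11⟩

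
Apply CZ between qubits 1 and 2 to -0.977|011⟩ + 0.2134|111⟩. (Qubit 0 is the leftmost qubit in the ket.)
0.977|011⟩ - 0.2134|111⟩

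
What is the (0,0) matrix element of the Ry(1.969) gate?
0.5533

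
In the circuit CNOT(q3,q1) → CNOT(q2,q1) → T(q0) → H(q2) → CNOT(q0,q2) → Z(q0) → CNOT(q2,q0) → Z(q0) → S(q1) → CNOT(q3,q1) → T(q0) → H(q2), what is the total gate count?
12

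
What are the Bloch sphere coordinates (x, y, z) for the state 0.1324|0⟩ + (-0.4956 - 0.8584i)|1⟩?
(-0.1312, -0.2273, -0.9649)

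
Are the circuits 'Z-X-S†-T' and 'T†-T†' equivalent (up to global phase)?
No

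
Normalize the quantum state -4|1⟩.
-|1⟩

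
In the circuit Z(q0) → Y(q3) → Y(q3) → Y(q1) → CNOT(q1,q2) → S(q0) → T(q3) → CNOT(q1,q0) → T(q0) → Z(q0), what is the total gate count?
10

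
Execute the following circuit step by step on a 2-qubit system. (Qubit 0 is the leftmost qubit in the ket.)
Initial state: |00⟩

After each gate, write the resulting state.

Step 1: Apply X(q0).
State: |10⟩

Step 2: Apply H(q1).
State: 1/√2|10⟩ + 1/√2|11⟩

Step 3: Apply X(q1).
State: 1/√2|10⟩ + 1/√2|11⟩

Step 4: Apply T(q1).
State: 1/√2|10⟩ + (1/2 + (1/2)i)|11⟩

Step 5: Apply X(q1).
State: (1/2 + (1/2)i)|10⟩ + 1/√2|11⟩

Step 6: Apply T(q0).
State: (1/√2)i|10⟩ + (1/2 + (1/2)i)|11⟩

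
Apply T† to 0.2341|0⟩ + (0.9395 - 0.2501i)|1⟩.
0.2341|0⟩ + (0.4875 - 0.8412i)|1⟩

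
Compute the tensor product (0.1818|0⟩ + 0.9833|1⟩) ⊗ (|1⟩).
0.1818|01⟩ + 0.9833|11⟩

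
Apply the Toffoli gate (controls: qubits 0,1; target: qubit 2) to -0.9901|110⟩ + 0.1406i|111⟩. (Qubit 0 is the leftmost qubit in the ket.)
0.1406i|110⟩ - 0.9901|111⟩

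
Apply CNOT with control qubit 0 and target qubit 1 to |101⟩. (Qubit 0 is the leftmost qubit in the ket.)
|111⟩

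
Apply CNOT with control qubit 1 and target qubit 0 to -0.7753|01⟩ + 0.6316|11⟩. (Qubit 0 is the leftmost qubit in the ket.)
0.6316|01⟩ - 0.7753|11⟩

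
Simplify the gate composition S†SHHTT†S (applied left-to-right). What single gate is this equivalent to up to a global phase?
S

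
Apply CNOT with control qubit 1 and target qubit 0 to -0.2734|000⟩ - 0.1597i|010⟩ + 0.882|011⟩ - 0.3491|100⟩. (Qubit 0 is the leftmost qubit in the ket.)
-0.2734|000⟩ - 0.3491|100⟩ - 0.1597i|110⟩ + 0.882|111⟩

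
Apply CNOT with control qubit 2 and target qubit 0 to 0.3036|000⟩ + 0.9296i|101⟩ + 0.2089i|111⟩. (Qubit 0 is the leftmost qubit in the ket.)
0.3036|000⟩ + 0.9296i|001⟩ + 0.2089i|011⟩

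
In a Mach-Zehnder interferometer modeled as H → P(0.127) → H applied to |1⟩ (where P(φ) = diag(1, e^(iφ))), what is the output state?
(0.004027 - 0.06333i)|0⟩ + (0.996 + 0.06333i)|1⟩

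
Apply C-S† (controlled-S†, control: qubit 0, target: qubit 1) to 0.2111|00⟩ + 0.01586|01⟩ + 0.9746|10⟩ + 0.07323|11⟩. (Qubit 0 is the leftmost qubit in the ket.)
0.2111|00⟩ + 0.01586|01⟩ + 0.9746|10⟩ - 0.07323i|11⟩

C-S† leaves the control-|0⟩ kets |00⟩, |01⟩ unchanged and applies S† to qubit 1 on the control-|1⟩ pair (|10⟩, |11⟩).
S† = [[1, 0], [0, -i]].
With a = amp(|10⟩) = 0.9746 and b = amp(|11⟩) = 0.07323:
new amp(|10⟩) = (1)·a = 0.9746
new amp(|11⟩) = (-i)·b = -0.07323i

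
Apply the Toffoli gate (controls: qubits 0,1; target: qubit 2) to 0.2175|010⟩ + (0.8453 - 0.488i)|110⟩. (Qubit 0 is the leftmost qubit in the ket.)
0.2175|010⟩ + (0.8453 - 0.488i)|111⟩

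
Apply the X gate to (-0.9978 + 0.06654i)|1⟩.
(-0.9978 + 0.06654i)|0⟩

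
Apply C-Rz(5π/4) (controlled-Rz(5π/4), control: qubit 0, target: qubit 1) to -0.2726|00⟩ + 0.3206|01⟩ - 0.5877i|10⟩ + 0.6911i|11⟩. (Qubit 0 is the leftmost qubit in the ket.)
-0.2726|00⟩ + 0.3206|01⟩ + (-0.543 + 0.2249i)|10⟩ + (-0.6385 - 0.2645i)|11⟩

C-Rz(5π/4) leaves the control-|0⟩ kets |00⟩, |01⟩ unchanged and applies Rz(5π/4) to qubit 1 on the control-|1⟩ pair (|10⟩, |11⟩).
Rz(5π/4) = [[e^(−iθ/2), 0], [0, e^(iθ/2)]] with e^(±iθ/2) = cos(θ/2) ± i·sin(θ/2); θ = 5π/4, cos(θ/2) ≈ -0.382683, sin(θ/2) ≈ 0.92388.
With a = amp(|10⟩) = -0.5877i and b = amp(|11⟩) = 0.6911i:
new amp(|10⟩) = (-0.382683 - 0.92388i)·a = (-0.543 + 0.2249i)
new amp(|11⟩) = (-0.382683 + 0.92388i)·b = (-0.6385 - 0.2645i)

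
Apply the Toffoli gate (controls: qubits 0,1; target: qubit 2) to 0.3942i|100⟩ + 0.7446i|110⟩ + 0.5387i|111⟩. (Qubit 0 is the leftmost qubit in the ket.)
0.3942i|100⟩ + 0.5387i|110⟩ + 0.7446i|111⟩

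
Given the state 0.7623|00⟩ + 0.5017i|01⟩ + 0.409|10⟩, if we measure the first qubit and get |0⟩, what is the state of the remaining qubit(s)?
0.8353|0⟩ + 0.5498i|1⟩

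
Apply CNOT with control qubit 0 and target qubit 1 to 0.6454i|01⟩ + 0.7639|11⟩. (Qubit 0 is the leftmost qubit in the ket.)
0.6454i|01⟩ + 0.7639|10⟩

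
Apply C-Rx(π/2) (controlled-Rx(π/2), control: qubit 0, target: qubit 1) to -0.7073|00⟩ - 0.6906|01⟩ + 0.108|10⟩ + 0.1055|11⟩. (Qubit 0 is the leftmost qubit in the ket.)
-0.7073|00⟩ - 0.6906|01⟩ + (0.07637 - 0.0746i)|10⟩ + (0.0746 - 0.07637i)|11⟩

C-Rx(π/2) leaves the control-|0⟩ kets |00⟩, |01⟩ unchanged and applies Rx(π/2) to qubit 1 on the control-|1⟩ pair (|10⟩, |11⟩).
Rx(π/2) = [[cos(θ/2), −i·sin(θ/2)], [−i·sin(θ/2), cos(θ/2)]]; θ = π/2, cos(θ/2) ≈ 0.707107, sin(θ/2) ≈ 0.707107.
With a = amp(|10⟩) = 0.108 and b = amp(|11⟩) = 0.1055:
new amp(|10⟩) = (0.707107)·a + (-0.707107i)·b = (0.07637 - 0.0746i)
new amp(|11⟩) = (-0.707107i)·a + (0.707107)·b = (0.0746 - 0.07637i)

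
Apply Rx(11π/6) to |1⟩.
-0.2588i|0⟩ - 0.9659|1⟩

Rx(11π/6) = [[cos(θ/2), −i·sin(θ/2)], [−i·sin(θ/2), cos(θ/2)]]; θ = 11π/6, cos(θ/2) ≈ -0.965926, sin(θ/2) ≈ 0.258819.
With a = amp(|0⟩) = 0 and b = amp(|1⟩) = 1:
new amp(|0⟩) = (-0.965926)·a + (-0.258819i)·b = -0.2588i
new amp(|1⟩) = (-0.258819i)·a + (-0.965926)·b = -0.9659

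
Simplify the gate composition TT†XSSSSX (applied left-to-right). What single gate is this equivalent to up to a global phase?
I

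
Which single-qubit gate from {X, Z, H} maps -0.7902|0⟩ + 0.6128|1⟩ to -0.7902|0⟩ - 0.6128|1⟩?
Z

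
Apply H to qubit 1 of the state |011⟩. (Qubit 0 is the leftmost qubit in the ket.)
1/√2|001⟩ - 1/√2|011⟩

H on qubit 1 mixes each pair of kets that differ only in qubit 1: amplitudes (a, b) of (|…0…⟩, |…1…⟩) become ((a + b)/√2, (a − b)/√2). Kets absent from the input have amplitude 0.
(|001⟩, |011⟩): (a, b) = (0, 1) → (1/√2, -1/√2)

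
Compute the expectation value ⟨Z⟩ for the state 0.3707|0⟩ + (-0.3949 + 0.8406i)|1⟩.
-0.7251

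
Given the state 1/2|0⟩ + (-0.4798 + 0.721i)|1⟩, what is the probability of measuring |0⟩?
1/4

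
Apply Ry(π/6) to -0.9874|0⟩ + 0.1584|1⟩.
-0.9948|0⟩ - 0.1026|1⟩

Ry(π/6) = [[cos(θ/2), −sin(θ/2)], [sin(θ/2), cos(θ/2)]]; θ = π/6, cos(θ/2) ≈ 0.965926, sin(θ/2) ≈ 0.258819.
With a = amp(|0⟩) = -0.9874 and b = amp(|1⟩) = 0.1584:
new amp(|0⟩) = (0.965926)·a + (-0.258819)·b = -0.9948
new amp(|1⟩) = (0.258819)·a + (0.965926)·b = -0.1026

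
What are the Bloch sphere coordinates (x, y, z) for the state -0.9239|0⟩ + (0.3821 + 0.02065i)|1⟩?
(-0.706, -0.03816, 0.7072)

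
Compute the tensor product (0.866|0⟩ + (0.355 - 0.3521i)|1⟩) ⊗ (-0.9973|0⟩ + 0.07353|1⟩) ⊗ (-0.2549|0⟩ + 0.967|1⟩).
0.2201|000⟩ - 0.8352|001⟩ - 0.01623|010⟩ + 0.06158|011⟩ + (0.09025 - 0.08951i)|100⟩ + (-0.3424 + 0.3396i)|101⟩ + (-0.006654 + 0.006599i)|110⟩ + (0.02524 - 0.02504i)|111⟩

amp(|b₁b₂…⟩) = product of the factor amplitudes for bits b₁, b₂, …; only kets whose every factor amplitude is nonzero survive.
|000⟩: (0.866)(-0.9973)(-0.2549) = 0.2201
|001⟩: (0.866)(-0.9973)(0.967) = -0.8352
|010⟩: (0.866)(0.07353)(-0.2549) = -0.01623
|011⟩: (0.866)(0.07353)(0.967) = 0.06158
|100⟩: (0.355 - 0.3521i)(-0.9973)(-0.2549) = (0.09025 - 0.08951i)
|101⟩: (0.355 - 0.3521i)(-0.9973)(0.967) = (-0.3424 + 0.3396i)
|110⟩: (0.355 - 0.3521i)(0.07353)(-0.2549) = (-0.006654 + 0.006599i)
|111⟩: (0.355 - 0.3521i)(0.07353)(0.967) = (0.02524 - 0.02504i)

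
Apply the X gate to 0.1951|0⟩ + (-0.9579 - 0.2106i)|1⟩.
(-0.9579 - 0.2106i)|0⟩ + 0.1951|1⟩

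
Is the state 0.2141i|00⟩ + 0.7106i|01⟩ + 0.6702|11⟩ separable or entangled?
Entangled

Writing the state as a|00⟩ + b|01⟩ + c|10⟩ + d|11⟩, it is a product state iff ad − bc = 0.
Here (a, b, c, d) = (0.2141i, 0.7106i, 0, 0.6702): ad − bc = (0.2141i)(0.6702) − (0.7106i)(0) = 0.1435i ≠ 0, so the state is entangled.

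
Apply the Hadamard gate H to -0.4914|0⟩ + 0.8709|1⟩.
0.2683|0⟩ - 0.9633|1⟩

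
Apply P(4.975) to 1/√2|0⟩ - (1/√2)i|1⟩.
1/√2|0⟩ + (-0.6829 - 0.1836i)|1⟩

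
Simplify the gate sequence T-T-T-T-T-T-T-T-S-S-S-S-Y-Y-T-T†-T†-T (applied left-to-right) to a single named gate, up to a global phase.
I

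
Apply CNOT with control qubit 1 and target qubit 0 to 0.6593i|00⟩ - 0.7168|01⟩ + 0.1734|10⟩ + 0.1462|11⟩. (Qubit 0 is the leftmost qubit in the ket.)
0.6593i|00⟩ + 0.1462|01⟩ + 0.1734|10⟩ - 0.7168|11⟩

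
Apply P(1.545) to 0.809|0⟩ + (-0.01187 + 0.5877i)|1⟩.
0.809|0⟩ + (-0.5878 + 0.003293i)|1⟩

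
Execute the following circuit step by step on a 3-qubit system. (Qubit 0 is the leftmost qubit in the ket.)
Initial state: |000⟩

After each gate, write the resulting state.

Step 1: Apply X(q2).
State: |001⟩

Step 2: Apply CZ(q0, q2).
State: |001⟩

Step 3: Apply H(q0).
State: 1/√2|001⟩ + 1/√2|101⟩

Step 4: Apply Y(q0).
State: -(1/√2)i|001⟩ + (1/√2)i|101⟩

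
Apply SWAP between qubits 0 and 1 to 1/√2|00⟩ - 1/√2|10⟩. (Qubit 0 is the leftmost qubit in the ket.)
1/√2|00⟩ - 1/√2|01⟩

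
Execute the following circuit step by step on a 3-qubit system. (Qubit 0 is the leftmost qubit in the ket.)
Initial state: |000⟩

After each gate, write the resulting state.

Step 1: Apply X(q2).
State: |001⟩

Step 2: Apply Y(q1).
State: i|011⟩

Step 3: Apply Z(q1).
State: -i|011⟩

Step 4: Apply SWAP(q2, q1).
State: -i|011⟩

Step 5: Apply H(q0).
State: -(1/√2)i|011⟩ - (1/√2)i|111⟩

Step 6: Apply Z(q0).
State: -(1/√2)i|011⟩ + (1/√2)i|111⟩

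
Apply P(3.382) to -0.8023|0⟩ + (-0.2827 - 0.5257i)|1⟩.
-0.8023|0⟩ + (0.1494 + 0.5779i)|1⟩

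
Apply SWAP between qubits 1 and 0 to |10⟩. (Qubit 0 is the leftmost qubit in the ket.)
|01⟩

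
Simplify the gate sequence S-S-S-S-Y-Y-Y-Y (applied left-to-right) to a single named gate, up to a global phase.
I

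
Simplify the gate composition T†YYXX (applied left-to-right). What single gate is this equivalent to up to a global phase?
T†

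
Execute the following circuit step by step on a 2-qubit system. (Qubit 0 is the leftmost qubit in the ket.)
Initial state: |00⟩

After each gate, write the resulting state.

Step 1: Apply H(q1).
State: 1/√2|00⟩ + 1/√2|01⟩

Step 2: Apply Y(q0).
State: (1/√2)i|10⟩ + (1/√2)i|11⟩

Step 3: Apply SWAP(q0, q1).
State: (1/√2)i|01⟩ + (1/√2)i|11⟩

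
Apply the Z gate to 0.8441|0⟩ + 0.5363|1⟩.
0.8441|0⟩ - 0.5363|1⟩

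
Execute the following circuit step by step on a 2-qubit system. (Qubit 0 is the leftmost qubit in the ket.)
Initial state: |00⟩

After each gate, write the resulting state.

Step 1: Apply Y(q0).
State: i|10⟩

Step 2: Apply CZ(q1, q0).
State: i|10⟩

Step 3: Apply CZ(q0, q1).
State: i|10⟩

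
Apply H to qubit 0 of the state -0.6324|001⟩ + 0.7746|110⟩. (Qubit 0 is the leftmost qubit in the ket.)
-0.4472|001⟩ + 0.5477|010⟩ - 0.4472|101⟩ - 0.5477|110⟩

H on qubit 0 mixes each pair of kets that differ only in qubit 0: amplitudes (a, b) of (|…0…⟩, |…1…⟩) become ((a + b)/√2, (a − b)/√2). Kets absent from the input have amplitude 0.
(|001⟩, |101⟩): (a, b) = (-0.6324, 0) → (-0.4472, -0.4472)
(|010⟩, |110⟩): (a, b) = (0, 0.7746) → (0.5477, -0.5477)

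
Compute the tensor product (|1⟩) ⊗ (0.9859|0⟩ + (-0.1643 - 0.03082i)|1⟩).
0.9859|10⟩ + (-0.1643 - 0.03082i)|11⟩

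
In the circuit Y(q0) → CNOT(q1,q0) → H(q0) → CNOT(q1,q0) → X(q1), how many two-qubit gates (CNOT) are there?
2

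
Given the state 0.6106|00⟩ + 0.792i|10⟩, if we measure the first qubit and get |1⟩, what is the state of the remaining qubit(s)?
i|0⟩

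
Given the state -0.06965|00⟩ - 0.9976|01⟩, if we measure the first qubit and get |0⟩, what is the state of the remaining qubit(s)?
-0.06965|0⟩ - 0.9976|1⟩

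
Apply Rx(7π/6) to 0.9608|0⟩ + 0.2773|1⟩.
(-0.2487 - 0.2679i)|0⟩ + (-0.07177 - 0.9281i)|1⟩

Rx(7π/6) = [[cos(θ/2), −i·sin(θ/2)], [−i·sin(θ/2), cos(θ/2)]]; θ = 7π/6, cos(θ/2) ≈ -0.258819, sin(θ/2) ≈ 0.965926.
With a = amp(|0⟩) = 0.9608 and b = amp(|1⟩) = 0.2773:
new amp(|0⟩) = (-0.258819)·a + (-0.965926i)·b = (-0.2487 - 0.2679i)
new amp(|1⟩) = (-0.965926i)·a + (-0.258819)·b = (-0.07177 - 0.9281i)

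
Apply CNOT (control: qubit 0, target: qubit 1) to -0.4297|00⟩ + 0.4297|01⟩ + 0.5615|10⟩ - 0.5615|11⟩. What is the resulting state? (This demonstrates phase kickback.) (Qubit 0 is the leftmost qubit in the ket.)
-0.4297|00⟩ + 0.4297|01⟩ - 0.5615|10⟩ + 0.5615|11⟩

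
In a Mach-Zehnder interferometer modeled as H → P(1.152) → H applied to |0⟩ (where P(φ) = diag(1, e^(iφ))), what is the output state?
(0.7033 + 0.4568i)|0⟩ + (0.2967 - 0.4568i)|1⟩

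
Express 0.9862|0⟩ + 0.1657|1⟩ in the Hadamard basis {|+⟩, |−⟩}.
0.8145|+⟩ + 0.5802|−⟩

With |ψ⟩ = α|0⟩ + β|1⟩, the Hadamard-basis coefficients are ⟨+|ψ⟩ = (α + β)/√2 and ⟨−|ψ⟩ = (α − β)/√2.
Here α = 0.9862, β = 0.1657: (α + β)/√2 = 0.8145, (α − β)/√2 = 0.5802.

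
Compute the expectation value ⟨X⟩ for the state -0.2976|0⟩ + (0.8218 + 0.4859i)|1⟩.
-0.4891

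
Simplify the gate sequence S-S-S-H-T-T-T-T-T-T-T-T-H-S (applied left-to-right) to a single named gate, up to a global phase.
I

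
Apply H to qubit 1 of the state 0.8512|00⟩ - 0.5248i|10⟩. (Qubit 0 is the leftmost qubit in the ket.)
0.6019|00⟩ + 0.6019|01⟩ - 0.3711i|10⟩ - 0.3711i|11⟩

H on qubit 1 mixes each pair of kets that differ only in qubit 1: amplitudes (a, b) of (|…0…⟩, |…1…⟩) become ((a + b)/√2, (a − b)/√2). Kets absent from the input have amplitude 0.
(|00⟩, |01⟩): (a, b) = (0.8512, 0) → (0.6019, 0.6019)
(|10⟩, |11⟩): (a, b) = (-0.5248i, 0) → (-0.3711i, -0.3711i)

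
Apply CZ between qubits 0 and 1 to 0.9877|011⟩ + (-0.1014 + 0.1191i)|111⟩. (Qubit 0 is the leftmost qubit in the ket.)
0.9877|011⟩ + (0.1014 - 0.1191i)|111⟩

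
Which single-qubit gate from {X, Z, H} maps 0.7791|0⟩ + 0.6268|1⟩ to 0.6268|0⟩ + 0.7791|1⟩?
X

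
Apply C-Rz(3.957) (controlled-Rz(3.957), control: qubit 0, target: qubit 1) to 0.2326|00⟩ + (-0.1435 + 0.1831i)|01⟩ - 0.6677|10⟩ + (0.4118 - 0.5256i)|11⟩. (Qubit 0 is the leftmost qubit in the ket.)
0.2326|00⟩ + (-0.1435 + 0.1831i)|01⟩ + (0.2647 + 0.613i)|10⟩ + (0.3192 + 0.5864i)|11⟩

C-Rz(3.957) leaves the control-|0⟩ kets |00⟩, |01⟩ unchanged and applies Rz(3.957) to qubit 1 on the control-|1⟩ pair (|10⟩, |11⟩).
Rz(3.957) = [[e^(−iθ/2), 0], [0, e^(iθ/2)]] with e^(±iθ/2) = cos(θ/2) ± i·sin(θ/2); θ = 3.957, cos(θ/2) ≈ -0.396502, sin(θ/2) ≈ 0.918034.
With a = amp(|10⟩) = -0.6677 and b = amp(|11⟩) = (0.4118 - 0.5256i):
new amp(|10⟩) = (-0.396502 - 0.918034i)·a = (0.2647 + 0.613i)
new amp(|11⟩) = (-0.396502 + 0.918034i)·b = (0.3192 + 0.5864i)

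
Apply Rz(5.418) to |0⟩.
(-0.9079 - 0.4192i)|0⟩

Rz(5.418) = [[e^(−iθ/2), 0], [0, e^(iθ/2)]] with e^(±iθ/2) = cos(θ/2) ± i·sin(θ/2); θ = 5.418, cos(θ/2) ≈ -0.907882, sin(θ/2) ≈ 0.419226.
With a = amp(|0⟩) = 1 and b = amp(|1⟩) = 0:
new amp(|0⟩) = (-0.907882 - 0.419226i)·a = (-0.9079 - 0.4192i)
new amp(|1⟩) = (-0.907882 + 0.419226i)·b = 0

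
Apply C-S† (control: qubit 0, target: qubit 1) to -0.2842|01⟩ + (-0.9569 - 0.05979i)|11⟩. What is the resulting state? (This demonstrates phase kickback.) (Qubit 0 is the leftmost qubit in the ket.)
-0.2842|01⟩ + (-0.05979 + 0.9569i)|11⟩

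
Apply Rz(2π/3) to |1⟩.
(1/2 + 0.866i)|1⟩

Rz(2π/3) = [[e^(−iθ/2), 0], [0, e^(iθ/2)]] with e^(±iθ/2) = cos(θ/2) ± i·sin(θ/2); θ = 2π/3, cos(θ/2) ≈ 0.5, sin(θ/2) ≈ 0.866025.
With a = amp(|0⟩) = 0 and b = amp(|1⟩) = 1:
new amp(|0⟩) = (0.5 - 0.866025i)·a = 0
new amp(|1⟩) = (0.5 + 0.866025i)·b = (1/2 + 0.866i)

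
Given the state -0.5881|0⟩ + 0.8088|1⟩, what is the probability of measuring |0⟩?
0.3459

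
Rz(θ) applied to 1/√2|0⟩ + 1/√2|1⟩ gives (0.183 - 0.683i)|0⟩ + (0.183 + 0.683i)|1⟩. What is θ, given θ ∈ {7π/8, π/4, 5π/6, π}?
5π/6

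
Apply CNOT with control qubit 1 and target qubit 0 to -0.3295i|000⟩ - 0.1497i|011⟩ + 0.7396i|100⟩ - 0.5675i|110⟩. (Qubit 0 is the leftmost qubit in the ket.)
-0.3295i|000⟩ - 0.5675i|010⟩ + 0.7396i|100⟩ - 0.1497i|111⟩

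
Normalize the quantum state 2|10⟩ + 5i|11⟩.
0.3714|10⟩ + 0.9285i|11⟩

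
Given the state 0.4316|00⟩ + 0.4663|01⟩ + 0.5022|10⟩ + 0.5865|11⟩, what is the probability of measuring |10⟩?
0.2522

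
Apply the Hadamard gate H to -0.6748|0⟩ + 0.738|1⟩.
0.04469|0⟩ - 0.999|1⟩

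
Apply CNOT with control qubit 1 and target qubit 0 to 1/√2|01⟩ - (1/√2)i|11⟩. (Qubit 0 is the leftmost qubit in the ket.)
-(1/√2)i|01⟩ + 1/√2|11⟩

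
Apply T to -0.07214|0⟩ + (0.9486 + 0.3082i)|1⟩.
-0.07214|0⟩ + (0.4528 + 0.8887i)|1⟩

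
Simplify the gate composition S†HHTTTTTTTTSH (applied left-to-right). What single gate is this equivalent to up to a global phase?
H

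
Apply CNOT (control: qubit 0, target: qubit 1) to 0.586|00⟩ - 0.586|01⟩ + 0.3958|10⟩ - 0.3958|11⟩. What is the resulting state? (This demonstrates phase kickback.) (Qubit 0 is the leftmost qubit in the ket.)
0.586|00⟩ - 0.586|01⟩ - 0.3958|10⟩ + 0.3958|11⟩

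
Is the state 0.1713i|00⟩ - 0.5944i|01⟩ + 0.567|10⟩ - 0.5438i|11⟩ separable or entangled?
Entangled

Writing the state as a|00⟩ + b|01⟩ + c|10⟩ + d|11⟩, it is a product state iff ad − bc = 0.
Here (a, b, c, d) = (0.1713i, -0.5944i, 0.567, -0.5438i): ad − bc = (0.1713i)(-0.5438i) − (-0.5944i)(0.567) = (0.09315 + 0.337i) ≠ 0, so the state is entangled.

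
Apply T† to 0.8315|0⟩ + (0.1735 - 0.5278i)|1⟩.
0.8315|0⟩ + (-0.2505 - 0.4959i)|1⟩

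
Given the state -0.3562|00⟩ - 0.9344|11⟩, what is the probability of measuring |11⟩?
0.8731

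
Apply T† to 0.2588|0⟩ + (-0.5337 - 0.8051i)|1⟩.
0.2588|0⟩ + (-0.9467 - 0.1919i)|1⟩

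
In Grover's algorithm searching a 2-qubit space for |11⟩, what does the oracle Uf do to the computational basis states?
Uf|x⟩ = -|x⟩ if x = 11, else |x⟩ (phase flip on target)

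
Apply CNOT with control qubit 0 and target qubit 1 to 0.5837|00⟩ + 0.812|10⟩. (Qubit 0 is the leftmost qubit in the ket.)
0.5837|00⟩ + 0.812|11⟩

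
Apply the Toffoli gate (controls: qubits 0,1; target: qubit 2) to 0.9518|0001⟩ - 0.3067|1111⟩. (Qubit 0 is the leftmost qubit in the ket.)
0.9518|0001⟩ - 0.3067|1101⟩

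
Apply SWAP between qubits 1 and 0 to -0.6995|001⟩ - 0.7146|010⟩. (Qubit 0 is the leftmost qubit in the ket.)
-0.6995|001⟩ - 0.7146|100⟩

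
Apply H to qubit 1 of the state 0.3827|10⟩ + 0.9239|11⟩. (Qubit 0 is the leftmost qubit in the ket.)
0.9239|10⟩ - 0.3827|11⟩

H on qubit 1 mixes each pair of kets that differ only in qubit 1: amplitudes (a, b) of (|…0…⟩, |…1…⟩) become ((a + b)/√2, (a − b)/√2). Kets absent from the input have amplitude 0.
(|10⟩, |11⟩): (a, b) = (0.3827, 0.9239) → (0.9239, -0.3827)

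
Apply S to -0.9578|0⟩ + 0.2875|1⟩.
-0.9578|0⟩ + 0.2875i|1⟩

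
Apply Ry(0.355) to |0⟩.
0.9843|0⟩ + 0.1766|1⟩

Ry(0.355) = [[cos(θ/2), −sin(θ/2)], [sin(θ/2), cos(θ/2)]]; θ = 0.355, cos(θ/2) ≈ 0.984288, sin(θ/2) ≈ 0.176569.
With a = amp(|0⟩) = 1 and b = amp(|1⟩) = 0:
new amp(|0⟩) = (0.984288)·a + (-0.176569)·b = 0.9843
new amp(|1⟩) = (0.176569)·a + (0.984288)·b = 0.1766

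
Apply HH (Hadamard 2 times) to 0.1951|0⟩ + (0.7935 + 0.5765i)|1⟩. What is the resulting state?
0.1951|0⟩ + (0.7935 + 0.5765i)|1⟩

H² = I, so an even number of Hadamards cancels: H^2 = I and the state is unchanged.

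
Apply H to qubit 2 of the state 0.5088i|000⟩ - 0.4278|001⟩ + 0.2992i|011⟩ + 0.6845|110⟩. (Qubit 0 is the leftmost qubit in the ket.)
(-0.3025 + 0.3598i)|000⟩ + (0.3025 + 0.3598i)|001⟩ + 0.2116i|010⟩ - 0.2116i|011⟩ + 0.484|110⟩ + 0.484|111⟩

H on qubit 2 mixes each pair of kets that differ only in qubit 2: amplitudes (a, b) of (|…0…⟩, |…1…⟩) become ((a + b)/√2, (a − b)/√2). Kets absent from the input have amplitude 0.
(|000⟩, |001⟩): (a, b) = (0.5088i, -0.4278) → ((-0.3025 + 0.3598i), (0.3025 + 0.3598i))
(|010⟩, |011⟩): (a, b) = (0, 0.2992i) → (0.2116i, -0.2116i)
(|110⟩, |111⟩): (a, b) = (0.6845, 0) → (0.484, 0.484)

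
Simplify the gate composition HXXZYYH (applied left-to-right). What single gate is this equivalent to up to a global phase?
X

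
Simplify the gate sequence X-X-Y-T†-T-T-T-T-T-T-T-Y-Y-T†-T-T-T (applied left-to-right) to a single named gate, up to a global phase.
Y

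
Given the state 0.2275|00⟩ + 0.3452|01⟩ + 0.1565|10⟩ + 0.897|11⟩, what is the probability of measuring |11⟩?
0.8046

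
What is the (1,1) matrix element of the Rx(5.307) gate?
-0.8832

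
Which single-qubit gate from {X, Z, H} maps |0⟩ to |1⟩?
X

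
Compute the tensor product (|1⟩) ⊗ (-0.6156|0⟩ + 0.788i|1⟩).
-0.6156|10⟩ + 0.788i|11⟩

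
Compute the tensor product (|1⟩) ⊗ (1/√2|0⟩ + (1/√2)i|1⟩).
1/√2|10⟩ + (1/√2)i|11⟩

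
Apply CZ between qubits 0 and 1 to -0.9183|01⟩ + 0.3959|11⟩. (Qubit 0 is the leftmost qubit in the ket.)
-0.9183|01⟩ - 0.3959|11⟩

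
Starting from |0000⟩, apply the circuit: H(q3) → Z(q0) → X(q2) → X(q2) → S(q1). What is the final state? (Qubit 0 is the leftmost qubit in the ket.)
1/√2|0000⟩ + 1/√2|0001⟩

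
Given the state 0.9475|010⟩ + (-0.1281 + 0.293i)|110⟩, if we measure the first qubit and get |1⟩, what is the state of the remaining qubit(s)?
(-0.4006 + 0.9163i)|10⟩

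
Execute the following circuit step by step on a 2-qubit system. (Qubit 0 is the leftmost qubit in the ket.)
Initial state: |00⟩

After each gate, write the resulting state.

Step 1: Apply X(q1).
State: |01⟩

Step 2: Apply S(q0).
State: |01⟩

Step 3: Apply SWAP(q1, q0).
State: |10⟩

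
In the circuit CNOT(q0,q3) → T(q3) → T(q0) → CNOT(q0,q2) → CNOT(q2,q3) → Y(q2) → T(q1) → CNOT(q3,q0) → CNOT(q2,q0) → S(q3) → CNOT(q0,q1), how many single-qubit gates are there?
5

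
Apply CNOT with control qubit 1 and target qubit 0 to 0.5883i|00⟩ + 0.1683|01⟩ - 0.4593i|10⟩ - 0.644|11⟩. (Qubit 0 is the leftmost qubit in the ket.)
0.5883i|00⟩ - 0.644|01⟩ - 0.4593i|10⟩ + 0.1683|11⟩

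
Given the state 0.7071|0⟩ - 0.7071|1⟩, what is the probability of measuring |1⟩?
0.5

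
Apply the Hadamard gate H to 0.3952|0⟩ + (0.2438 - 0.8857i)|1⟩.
(0.4518 - 0.6263i)|0⟩ + (0.1071 + 0.6263i)|1⟩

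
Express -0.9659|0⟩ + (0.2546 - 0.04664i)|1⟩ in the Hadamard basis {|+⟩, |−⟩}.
(-0.503 - 0.03298i)|+⟩ + (-0.863 + 0.03298i)|−⟩

With |ψ⟩ = α|0⟩ + β|1⟩, the Hadamard-basis coefficients are ⟨+|ψ⟩ = (α + β)/√2 and ⟨−|ψ⟩ = (α − β)/√2.
Here α = -0.9659, β = (0.2546 - 0.04664i): (α + β)/√2 = (-0.503 - 0.03298i), (α − β)/√2 = (-0.863 + 0.03298i).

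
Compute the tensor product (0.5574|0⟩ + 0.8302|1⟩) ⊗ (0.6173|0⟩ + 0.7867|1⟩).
0.3441|00⟩ + 0.4385|01⟩ + 0.5125|10⟩ + 0.6531|11⟩

amp(|b₁b₂…⟩) = product of the factor amplitudes for bits b₁, b₂, …; only kets whose every factor amplitude is nonzero survive.
|00⟩: (0.5574)(0.6173) = 0.3441
|01⟩: (0.5574)(0.7867) = 0.4385
|10⟩: (0.8302)(0.6173) = 0.5125
|11⟩: (0.8302)(0.7867) = 0.6531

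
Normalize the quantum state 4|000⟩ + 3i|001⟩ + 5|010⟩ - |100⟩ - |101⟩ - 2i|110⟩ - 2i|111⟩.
0.5164|000⟩ + 0.3873i|001⟩ + 0.6455|010⟩ - 0.1291|100⟩ - 0.1291|101⟩ - 0.2582i|110⟩ - 0.2582i|111⟩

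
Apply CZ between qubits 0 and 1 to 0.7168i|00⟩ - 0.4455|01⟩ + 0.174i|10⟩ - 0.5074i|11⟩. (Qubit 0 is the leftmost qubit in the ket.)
0.7168i|00⟩ - 0.4455|01⟩ + 0.174i|10⟩ + 0.5074i|11⟩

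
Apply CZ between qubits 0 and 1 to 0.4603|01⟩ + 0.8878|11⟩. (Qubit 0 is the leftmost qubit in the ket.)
0.4603|01⟩ - 0.8878|11⟩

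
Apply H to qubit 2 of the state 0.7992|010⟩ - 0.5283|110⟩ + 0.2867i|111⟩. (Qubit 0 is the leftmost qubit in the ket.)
0.5651|010⟩ + 0.5651|011⟩ + (-0.3736 + 0.2027i)|110⟩ + (-0.3736 - 0.2027i)|111⟩

H on qubit 2 mixes each pair of kets that differ only in qubit 2: amplitudes (a, b) of (|…0…⟩, |…1…⟩) become ((a + b)/√2, (a − b)/√2). Kets absent from the input have amplitude 0.
(|010⟩, |011⟩): (a, b) = (0.7992, 0) → (0.5651, 0.5651)
(|110⟩, |111⟩): (a, b) = (-0.5283, 0.2867i) → ((-0.3736 + 0.2027i), (-0.3736 - 0.2027i))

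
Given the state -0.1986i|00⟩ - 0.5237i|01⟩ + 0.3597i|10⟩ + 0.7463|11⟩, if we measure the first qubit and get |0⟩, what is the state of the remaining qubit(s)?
-0.3546i|0⟩ - 0.935i|1⟩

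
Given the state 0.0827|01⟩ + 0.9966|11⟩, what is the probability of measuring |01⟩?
0.006839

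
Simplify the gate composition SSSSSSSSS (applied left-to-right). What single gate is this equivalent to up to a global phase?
S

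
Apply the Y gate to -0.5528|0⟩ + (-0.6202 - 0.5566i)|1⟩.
(-0.5566 + 0.6202i)|0⟩ - 0.5528i|1⟩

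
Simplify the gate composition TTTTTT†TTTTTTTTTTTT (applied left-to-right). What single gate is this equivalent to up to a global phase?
I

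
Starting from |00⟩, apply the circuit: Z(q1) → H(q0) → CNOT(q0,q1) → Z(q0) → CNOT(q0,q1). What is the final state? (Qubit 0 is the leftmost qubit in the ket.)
1/√2|00⟩ - 1/√2|10⟩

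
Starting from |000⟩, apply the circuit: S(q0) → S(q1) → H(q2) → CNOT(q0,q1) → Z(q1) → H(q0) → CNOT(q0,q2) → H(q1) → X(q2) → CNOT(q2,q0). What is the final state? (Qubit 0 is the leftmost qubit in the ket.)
1/√8|000⟩ + 1/√8|001⟩ + 1/√8|010⟩ + 1/√8|011⟩ + 1/√8|100⟩ + 1/√8|101⟩ + 1/√8|110⟩ + 1/√8|111⟩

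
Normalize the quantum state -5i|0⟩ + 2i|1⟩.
-0.9285i|0⟩ + 0.3714i|1⟩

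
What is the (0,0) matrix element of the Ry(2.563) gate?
0.2853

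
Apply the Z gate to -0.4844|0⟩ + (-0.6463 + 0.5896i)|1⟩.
-0.4844|0⟩ + (0.6463 - 0.5896i)|1⟩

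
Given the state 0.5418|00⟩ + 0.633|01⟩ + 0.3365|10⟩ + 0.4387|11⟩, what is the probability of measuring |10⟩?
0.1132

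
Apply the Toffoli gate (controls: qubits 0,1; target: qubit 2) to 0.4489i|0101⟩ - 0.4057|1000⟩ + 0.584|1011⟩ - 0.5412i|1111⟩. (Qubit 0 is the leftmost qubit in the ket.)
0.4489i|0101⟩ - 0.4057|1000⟩ + 0.584|1011⟩ - 0.5412i|1101⟩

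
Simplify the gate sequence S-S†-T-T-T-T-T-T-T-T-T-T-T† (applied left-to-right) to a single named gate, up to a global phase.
T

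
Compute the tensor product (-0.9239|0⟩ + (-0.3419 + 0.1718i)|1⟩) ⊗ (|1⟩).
-0.9239|01⟩ + (-0.3419 + 0.1718i)|11⟩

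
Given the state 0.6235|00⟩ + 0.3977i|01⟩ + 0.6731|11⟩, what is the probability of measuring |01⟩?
0.1582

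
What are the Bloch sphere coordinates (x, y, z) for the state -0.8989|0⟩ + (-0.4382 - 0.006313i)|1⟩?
(0.7878, 0.01135, 0.616)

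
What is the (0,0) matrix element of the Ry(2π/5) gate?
0.809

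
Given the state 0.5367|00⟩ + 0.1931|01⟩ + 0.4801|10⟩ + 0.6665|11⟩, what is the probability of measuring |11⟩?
0.4442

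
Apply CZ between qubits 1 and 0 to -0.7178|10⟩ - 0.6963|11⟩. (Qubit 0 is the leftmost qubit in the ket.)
-0.7178|10⟩ + 0.6963|11⟩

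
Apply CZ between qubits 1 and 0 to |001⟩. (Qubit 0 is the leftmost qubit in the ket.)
|001⟩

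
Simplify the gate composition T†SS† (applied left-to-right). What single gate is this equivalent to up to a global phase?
T†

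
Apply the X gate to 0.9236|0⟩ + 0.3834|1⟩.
0.3834|0⟩ + 0.9236|1⟩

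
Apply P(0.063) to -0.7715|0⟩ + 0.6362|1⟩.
-0.7715|0⟩ + (0.6349 + 0.04005i)|1⟩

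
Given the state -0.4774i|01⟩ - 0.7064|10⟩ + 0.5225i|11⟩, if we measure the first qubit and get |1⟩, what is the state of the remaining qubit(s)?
-0.804|0⟩ + 0.5947i|1⟩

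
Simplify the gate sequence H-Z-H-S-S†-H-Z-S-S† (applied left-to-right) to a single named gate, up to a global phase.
H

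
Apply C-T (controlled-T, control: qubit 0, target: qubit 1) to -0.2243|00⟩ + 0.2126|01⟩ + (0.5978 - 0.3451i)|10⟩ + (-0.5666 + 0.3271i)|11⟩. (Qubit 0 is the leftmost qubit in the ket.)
-0.2243|00⟩ + 0.2126|01⟩ + (0.5978 - 0.3451i)|10⟩ + (-0.6319 - 0.1694i)|11⟩

C-T leaves the control-|0⟩ kets |00⟩, |01⟩ unchanged and applies T to qubit 1 on the control-|1⟩ pair (|10⟩, |11⟩).
T = [[1, 0], [0, (1/√2 + (1/√2)i)]].
With a = amp(|10⟩) = (0.5978 - 0.3451i) and b = amp(|11⟩) = (-0.5666 + 0.3271i):
new amp(|10⟩) = (1)·a = (0.5978 - 0.3451i)
new amp(|11⟩) = (1/√2 + (1/√2)i)·b = (-0.6319 - 0.1694i)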